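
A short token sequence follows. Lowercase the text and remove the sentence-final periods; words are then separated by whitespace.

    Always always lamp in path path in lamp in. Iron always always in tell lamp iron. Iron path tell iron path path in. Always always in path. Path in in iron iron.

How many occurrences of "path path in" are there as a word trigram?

3

Scanning the 30 overlapping trigram windows for "path path in":
  position 5–7: path path in
  position 21–23: path path in
  position 27–29: path path in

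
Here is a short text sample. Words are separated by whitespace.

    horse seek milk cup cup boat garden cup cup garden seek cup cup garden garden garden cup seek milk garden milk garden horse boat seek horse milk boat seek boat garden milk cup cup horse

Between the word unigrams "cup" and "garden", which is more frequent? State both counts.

"cup" (9 vs 8)

"cup": 9 occurrences
"garden": 8 occurrences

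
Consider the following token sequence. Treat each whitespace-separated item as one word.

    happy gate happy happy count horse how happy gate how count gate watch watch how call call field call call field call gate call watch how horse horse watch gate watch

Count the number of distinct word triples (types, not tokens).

27

31 tokens → 29 trigram windows in total.
Repeated trigrams (each contributes count−1 duplicates):
  call call field: 2
  call field call: 2
2 duplicate windows → 29 − 2 = 27 distinct.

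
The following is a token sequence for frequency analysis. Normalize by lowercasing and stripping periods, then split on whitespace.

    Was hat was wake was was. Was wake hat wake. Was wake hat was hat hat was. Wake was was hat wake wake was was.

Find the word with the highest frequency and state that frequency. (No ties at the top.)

Unigram frequencies (highest first):
  was: 12
  wake: 7
  hat: 6

"was", 12 times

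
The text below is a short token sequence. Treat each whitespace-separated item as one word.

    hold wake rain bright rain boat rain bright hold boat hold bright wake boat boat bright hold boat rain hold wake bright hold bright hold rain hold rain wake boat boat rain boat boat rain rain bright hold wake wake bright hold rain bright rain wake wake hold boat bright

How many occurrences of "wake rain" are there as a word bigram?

Scanning the 49 overlapping bigram windows for "wake rain":
  position 2–3: wake rain

1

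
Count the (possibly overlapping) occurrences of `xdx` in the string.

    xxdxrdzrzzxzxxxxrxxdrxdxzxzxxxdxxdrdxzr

Sliding a length-3 window over the 39 characters (37 positions):
  position 2–4: xdx
  position 22–24: xdx
  position 30–32: xdx

3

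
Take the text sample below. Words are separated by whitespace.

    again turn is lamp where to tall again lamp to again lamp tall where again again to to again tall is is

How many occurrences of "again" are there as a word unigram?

Scanning the 22 tokens for "again":
  position 1: again
  position 8: again
  position 11: again
  position 15: again
  position 16: again
  position 19: again

6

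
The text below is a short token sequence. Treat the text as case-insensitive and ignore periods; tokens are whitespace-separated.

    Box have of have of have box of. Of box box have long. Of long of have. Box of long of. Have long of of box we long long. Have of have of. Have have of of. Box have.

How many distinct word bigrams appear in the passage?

39 tokens → 38 bigram windows in total.
Repeated bigrams (each contributes count−1 duplicates):
  of have: 6
  have of: 5
  long of: 4
  box have: 3
  of box: 3
  of of: 3
  box of: 2
  have box: 2
  … (2 more repeated)
22 duplicate windows → 38 − 22 = 16 distinct.

16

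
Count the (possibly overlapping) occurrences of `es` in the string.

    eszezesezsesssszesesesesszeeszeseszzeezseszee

11

Sliding a length-2 window over the 45 characters (44 positions):
  position 1–2: es
  position 6–7: es
  position 11–12: es
  position 17–18: es
  position 19–20: es
  position 21–22: es
  position 23–24: es
  position 28–29: es
  position 31–32: es
  position 33–34: es
  … (1 more)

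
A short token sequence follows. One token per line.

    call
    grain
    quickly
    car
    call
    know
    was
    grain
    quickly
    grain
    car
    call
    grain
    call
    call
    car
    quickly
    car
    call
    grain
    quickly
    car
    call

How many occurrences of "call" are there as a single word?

7

Scanning the 23 tokens for "call":
  position 1: call
  position 5: call
  position 12: call
  position 14: call
  position 15: call
  position 19: call
  position 23: call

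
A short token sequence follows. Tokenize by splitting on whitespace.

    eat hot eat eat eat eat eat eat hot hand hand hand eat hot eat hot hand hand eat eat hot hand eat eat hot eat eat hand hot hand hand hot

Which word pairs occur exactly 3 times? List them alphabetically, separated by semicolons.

hand eat; hot eat

Bigram counts meeting the condition (exactly 3 times):
  hand eat: 3
  hot eat: 3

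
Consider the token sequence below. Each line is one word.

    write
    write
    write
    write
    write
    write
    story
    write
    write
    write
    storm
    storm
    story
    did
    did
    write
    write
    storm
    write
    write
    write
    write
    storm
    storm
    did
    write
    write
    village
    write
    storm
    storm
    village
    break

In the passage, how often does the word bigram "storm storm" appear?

Scanning the 32 overlapping bigram windows for "storm storm":
  position 11–12: storm storm
  position 23–24: storm storm
  position 30–31: storm storm

3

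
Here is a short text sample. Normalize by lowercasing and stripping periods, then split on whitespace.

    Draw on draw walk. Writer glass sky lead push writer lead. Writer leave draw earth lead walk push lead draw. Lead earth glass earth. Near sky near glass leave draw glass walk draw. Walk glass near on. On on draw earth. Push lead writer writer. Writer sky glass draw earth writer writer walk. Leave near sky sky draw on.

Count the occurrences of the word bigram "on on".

Scanning the 58 overlapping bigram windows for "on on":
  position 37–38: on on
  position 38–39: on on

2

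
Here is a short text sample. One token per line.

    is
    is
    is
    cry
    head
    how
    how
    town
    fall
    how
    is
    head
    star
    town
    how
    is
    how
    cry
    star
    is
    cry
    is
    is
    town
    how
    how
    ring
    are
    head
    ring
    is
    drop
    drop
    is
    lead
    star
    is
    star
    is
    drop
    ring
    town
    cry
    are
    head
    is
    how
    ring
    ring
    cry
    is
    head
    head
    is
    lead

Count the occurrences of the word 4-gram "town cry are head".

1

Scanning the 52 overlapping 4-gram windows for "town cry are head":
  position 42–45: town cry are head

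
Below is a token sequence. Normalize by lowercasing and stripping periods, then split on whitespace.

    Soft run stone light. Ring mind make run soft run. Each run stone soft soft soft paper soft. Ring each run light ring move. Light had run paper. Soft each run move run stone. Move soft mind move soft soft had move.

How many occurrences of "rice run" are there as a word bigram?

Scanning the 41 overlapping bigram windows for "rice run":
  (none found)

0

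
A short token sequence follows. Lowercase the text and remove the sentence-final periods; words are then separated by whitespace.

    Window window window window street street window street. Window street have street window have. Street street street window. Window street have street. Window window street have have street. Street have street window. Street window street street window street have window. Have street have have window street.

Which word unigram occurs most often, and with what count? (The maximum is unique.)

"street", 20 times

Unigram frequencies (highest first):
  street: 20
  window: 16
  have: 10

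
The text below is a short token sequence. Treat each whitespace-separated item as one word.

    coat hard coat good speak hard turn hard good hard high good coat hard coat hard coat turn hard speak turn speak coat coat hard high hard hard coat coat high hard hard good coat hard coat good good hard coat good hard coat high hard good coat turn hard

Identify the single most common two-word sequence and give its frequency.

Bigram frequencies (highest first):
  hard coat: 7
  coat hard: 5
  coat good: 3
  turn hard: 3
  hard good: 3
  good hard: 3
  … (16 more, each ≤ 3)

"hard coat", 7 times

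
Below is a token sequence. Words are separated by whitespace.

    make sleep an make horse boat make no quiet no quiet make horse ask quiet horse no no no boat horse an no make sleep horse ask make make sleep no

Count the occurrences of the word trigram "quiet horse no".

Scanning the 29 overlapping trigram windows for "quiet horse no":
  position 15–17: quiet horse no

1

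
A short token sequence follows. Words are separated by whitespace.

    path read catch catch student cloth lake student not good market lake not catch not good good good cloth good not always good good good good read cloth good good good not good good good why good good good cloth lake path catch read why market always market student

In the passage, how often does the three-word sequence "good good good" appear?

Scanning the 47 overlapping trigram windows for "good good good":
  position 16–18: good good good
  position 23–25: good good good
  position 24–26: good good good
  position 29–31: good good good
  position 33–35: good good good
  position 37–39: good good good

6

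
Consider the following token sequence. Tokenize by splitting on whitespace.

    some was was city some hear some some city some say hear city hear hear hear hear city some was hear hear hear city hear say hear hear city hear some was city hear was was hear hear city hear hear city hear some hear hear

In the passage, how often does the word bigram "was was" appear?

2

Scanning the 45 overlapping bigram windows for "was was":
  position 2–3: was was
  position 35–36: was was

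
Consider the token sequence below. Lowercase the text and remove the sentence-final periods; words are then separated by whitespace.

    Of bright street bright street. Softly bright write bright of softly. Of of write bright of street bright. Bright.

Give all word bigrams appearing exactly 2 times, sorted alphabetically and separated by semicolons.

bright of; bright street; street bright; write bright

Bigram counts meeting the condition (exactly 2 times):
  bright of: 2
  bright street: 2
  street bright: 2
  write bright: 2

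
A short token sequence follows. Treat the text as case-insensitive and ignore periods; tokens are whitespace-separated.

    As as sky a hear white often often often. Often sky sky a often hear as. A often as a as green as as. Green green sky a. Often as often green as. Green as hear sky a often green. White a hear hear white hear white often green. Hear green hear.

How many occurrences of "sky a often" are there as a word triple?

3

Scanning the 50 overlapping trigram windows for "sky a often":
  position 12–14: sky a often
  position 27–29: sky a often
  position 37–39: sky a often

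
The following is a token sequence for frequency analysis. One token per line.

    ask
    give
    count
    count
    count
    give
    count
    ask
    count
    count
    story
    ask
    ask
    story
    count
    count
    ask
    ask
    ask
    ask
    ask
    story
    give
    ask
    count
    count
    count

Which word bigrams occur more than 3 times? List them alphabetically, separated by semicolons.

ask ask; count count

Bigram counts meeting the condition (more than 3 times):
  ask ask: 5
  count count: 6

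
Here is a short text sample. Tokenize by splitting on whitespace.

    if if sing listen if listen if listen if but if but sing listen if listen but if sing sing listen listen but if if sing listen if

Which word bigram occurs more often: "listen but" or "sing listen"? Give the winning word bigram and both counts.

"sing listen" (4 vs 2)

"listen but": 2 occurrences
"sing listen": 4 occurrences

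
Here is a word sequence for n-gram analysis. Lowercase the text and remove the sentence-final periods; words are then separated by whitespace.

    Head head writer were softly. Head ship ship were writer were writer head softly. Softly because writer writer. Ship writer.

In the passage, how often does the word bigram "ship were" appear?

1

Scanning the 19 overlapping bigram windows for "ship were":
  position 8–9: ship were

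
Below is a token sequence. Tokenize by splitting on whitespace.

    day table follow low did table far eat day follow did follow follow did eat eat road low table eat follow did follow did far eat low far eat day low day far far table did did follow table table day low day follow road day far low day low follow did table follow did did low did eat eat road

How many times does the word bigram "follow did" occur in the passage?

6

Scanning the 60 overlapping bigram windows for "follow did":
  position 10–11: follow did
  position 13–14: follow did
  position 21–22: follow did
  position 23–24: follow did
  position 51–52: follow did
  position 54–55: follow did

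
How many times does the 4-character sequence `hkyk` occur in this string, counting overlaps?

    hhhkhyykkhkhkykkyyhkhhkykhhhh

Sliding a length-4 window over the 29 characters (26 positions):
  position 12–15: hkyk
  position 22–25: hkyk

2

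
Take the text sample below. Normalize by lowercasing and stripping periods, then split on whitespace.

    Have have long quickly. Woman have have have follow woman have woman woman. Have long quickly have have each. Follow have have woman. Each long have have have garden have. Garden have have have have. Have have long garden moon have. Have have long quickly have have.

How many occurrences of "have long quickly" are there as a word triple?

Scanning the 45 overlapping trigram windows for "have long quickly":
  position 2–4: have long quickly
  position 14–16: have long quickly
  position 43–45: have long quickly

3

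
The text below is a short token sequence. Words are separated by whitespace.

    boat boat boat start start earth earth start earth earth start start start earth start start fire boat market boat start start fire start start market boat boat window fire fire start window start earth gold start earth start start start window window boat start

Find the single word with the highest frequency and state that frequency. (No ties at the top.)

"start", 19 times

Unigram frequencies (highest first):
  start: 19
  boat: 8
  earth: 7
  fire: 4
  window: 4
  market: 2
  … (1 more, each ≤ 1)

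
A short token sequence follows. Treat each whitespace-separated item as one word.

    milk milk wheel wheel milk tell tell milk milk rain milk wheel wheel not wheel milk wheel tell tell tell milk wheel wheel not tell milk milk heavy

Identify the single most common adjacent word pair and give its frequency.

Bigram frequencies (highest first):
  milk wheel: 4
  milk milk: 3
  wheel wheel: 3
  tell tell: 3
  tell milk: 3
  wheel milk: 2
  … (8 more, each ≤ 2)

"milk wheel", 4 times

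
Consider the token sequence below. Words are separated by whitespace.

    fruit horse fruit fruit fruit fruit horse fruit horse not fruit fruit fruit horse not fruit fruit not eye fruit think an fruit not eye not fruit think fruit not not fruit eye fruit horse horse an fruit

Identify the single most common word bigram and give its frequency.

"fruit fruit", 6 times

Bigram frequencies (highest first):
  fruit fruit: 6
  fruit horse: 5
  not fruit: 4
  fruit not: 3
  horse fruit: 2
  horse not: 2
  … (11 more, each ≤ 2)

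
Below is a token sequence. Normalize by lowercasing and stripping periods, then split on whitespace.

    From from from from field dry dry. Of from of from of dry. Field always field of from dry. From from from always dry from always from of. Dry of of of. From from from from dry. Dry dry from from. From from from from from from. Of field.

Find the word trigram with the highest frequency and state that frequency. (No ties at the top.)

Trigram frequencies (highest first):
  from from from: 11
  of from of: 2
  from of dry: 2
  dry from from: 2
  from from field: 1
  from field dry: 1
  … (28 more, each ≤ 1)

"from from from", 11 times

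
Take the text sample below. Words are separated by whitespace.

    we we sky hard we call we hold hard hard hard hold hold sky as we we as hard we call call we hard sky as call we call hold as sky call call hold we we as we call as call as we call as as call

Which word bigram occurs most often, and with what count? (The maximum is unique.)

Bigram frequencies (highest first):
  we call: 5
  we we: 3
  call we: 3
  as we: 3
  as call: 3
  call as: 3
  … (21 more, each ≤ 2)

"we call", 5 times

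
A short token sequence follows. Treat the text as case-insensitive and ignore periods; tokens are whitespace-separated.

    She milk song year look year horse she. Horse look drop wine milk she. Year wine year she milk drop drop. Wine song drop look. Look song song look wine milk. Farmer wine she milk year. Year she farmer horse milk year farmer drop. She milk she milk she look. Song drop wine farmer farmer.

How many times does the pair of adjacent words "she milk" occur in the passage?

Scanning the 54 overlapping bigram windows for "she milk":
  position 1–2: she milk
  position 18–19: she milk
  position 34–35: she milk
  position 45–46: she milk
  position 47–48: she milk

5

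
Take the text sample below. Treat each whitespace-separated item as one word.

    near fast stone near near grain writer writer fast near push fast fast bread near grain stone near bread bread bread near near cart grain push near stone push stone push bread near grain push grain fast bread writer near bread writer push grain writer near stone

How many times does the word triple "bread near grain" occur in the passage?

2

Scanning the 45 overlapping trigram windows for "bread near grain":
  position 14–16: bread near grain
  position 32–34: bread near grain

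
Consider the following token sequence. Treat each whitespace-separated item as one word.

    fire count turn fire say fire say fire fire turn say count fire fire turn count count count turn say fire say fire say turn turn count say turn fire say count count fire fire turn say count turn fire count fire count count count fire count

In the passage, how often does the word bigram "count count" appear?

5

Scanning the 46 overlapping bigram windows for "count count":
  position 16–17: count count
  position 17–18: count count
  position 32–33: count count
  position 43–44: count count
  position 44–45: count count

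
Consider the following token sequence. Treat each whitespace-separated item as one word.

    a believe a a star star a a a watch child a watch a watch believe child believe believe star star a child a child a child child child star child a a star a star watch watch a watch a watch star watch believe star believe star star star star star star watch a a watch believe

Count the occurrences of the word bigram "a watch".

Scanning the 57 overlapping bigram windows for "a watch":
  position 9–10: a watch
  position 12–13: a watch
  position 14–15: a watch
  position 39–40: a watch
  position 41–42: a watch
  position 56–57: a watch

6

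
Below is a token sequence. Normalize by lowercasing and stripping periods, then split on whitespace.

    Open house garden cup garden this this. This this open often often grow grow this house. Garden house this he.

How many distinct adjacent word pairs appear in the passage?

16

20 tokens → 19 bigram windows in total.
Repeated bigrams (each contributes count−1 duplicates):
  this this: 3
  house garden: 2
3 duplicate windows → 19 − 3 = 16 distinct.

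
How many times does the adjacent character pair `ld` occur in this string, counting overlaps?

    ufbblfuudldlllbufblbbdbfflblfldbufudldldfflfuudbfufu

Sliding a length-2 window over the 52 characters (51 positions):
  position 10–11: ld
  position 30–31: ld
  position 37–38: ld
  position 39–40: ld

4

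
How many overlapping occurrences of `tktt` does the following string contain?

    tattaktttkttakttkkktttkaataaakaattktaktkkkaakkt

Sliding a length-4 window over the 47 characters (44 positions):
  position 9–12: tktt

1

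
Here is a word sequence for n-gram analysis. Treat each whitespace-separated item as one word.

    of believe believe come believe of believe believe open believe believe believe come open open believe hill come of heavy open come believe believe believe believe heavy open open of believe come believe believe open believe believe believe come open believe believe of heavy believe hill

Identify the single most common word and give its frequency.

Unigram frequencies (highest first):
  believe: 22
  open: 8
  come: 6
  of: 5
  heavy: 3
  hill: 2

"believe", 22 times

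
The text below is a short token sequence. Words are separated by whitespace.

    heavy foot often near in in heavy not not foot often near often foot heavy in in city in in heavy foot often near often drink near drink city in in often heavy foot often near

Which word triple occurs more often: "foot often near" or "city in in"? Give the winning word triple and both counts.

"foot often near": 4 occurrences
"city in in": 2 occurrences

"foot often near" (4 vs 2)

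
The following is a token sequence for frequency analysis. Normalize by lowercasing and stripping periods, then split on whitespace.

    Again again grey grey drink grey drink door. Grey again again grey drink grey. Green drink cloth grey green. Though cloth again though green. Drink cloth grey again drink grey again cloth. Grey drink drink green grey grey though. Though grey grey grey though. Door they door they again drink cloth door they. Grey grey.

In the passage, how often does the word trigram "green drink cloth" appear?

2

Scanning the 53 overlapping trigram windows for "green drink cloth":
  position 15–17: green drink cloth
  position 24–26: green drink cloth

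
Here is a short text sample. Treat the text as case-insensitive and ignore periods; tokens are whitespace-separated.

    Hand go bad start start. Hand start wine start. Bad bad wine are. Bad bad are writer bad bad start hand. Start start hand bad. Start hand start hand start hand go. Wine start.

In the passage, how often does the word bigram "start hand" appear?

6

Scanning the 33 overlapping bigram windows for "start hand":
  position 5–6: start hand
  position 20–21: start hand
  position 23–24: start hand
  position 26–27: start hand
  position 28–29: start hand
  position 30–31: start hand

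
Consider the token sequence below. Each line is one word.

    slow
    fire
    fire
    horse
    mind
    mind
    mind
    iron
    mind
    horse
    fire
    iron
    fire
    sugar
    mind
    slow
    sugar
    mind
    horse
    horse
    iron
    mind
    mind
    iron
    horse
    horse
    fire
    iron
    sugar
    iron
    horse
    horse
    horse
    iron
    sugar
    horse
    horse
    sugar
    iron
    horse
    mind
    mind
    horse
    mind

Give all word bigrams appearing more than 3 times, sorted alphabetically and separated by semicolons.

horse horse; mind mind

Bigram counts meeting the condition (more than 3 times):
  horse horse: 5
  mind mind: 4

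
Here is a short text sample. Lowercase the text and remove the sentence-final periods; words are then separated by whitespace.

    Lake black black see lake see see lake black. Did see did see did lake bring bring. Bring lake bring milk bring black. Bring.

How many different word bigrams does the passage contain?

24 tokens → 23 bigram windows in total.
Repeated bigrams (each contributes count−1 duplicates):
  bring bring: 2
  did see: 2
  lake black: 2
  lake bring: 2
  see did: 2
  see lake: 2
6 duplicate windows → 23 − 6 = 17 distinct.

17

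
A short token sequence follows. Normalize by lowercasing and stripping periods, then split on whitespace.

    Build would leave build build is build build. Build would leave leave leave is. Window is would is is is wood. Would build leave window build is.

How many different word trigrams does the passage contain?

27 tokens → 25 trigram windows in total.
Repeated trigrams (each contributes count−1 duplicates):
  build would leave: 2
1 duplicate windows → 25 − 1 = 24 distinct.

24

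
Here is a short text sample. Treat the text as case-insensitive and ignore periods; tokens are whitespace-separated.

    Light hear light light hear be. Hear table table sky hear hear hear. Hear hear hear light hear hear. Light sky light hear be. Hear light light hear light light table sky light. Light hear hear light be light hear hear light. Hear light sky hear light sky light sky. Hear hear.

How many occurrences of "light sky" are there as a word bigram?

4

Scanning the 51 overlapping bigram windows for "light sky":
  position 20–21: light sky
  position 44–45: light sky
  position 47–48: light sky
  position 49–50: light sky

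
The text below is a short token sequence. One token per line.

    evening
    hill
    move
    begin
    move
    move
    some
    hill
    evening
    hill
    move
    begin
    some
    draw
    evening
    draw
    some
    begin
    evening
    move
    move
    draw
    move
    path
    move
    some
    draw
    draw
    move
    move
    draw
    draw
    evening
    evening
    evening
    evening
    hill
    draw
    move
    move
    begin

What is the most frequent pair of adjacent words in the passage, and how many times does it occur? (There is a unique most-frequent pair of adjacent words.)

Bigram frequencies (highest first):
  move move: 4
  evening hill: 3
  move begin: 3
  draw move: 3
  evening evening: 3
  hill move: 2
  … (17 more, each ≤ 2)

"move move", 4 times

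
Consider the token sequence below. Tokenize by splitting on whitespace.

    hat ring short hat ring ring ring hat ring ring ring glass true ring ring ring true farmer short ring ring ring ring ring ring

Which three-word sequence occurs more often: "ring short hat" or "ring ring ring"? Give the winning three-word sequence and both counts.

"ring short hat": 1 occurrence
"ring ring ring": 7 occurrences

"ring ring ring" (7 vs 1)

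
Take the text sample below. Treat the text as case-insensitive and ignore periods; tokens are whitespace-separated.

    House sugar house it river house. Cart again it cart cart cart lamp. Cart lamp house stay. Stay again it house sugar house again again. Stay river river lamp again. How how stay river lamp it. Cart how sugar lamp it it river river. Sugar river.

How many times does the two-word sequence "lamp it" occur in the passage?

2

Scanning the 45 overlapping bigram windows for "lamp it":
  position 35–36: lamp it
  position 40–41: lamp it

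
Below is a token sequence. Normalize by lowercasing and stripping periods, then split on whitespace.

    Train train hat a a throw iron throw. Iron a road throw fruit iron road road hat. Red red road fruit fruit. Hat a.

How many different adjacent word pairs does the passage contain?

24 tokens → 23 bigram windows in total.
Repeated bigrams (each contributes count−1 duplicates):
  hat a: 2
  throw iron: 2
2 duplicate windows → 23 − 2 = 21 distinct.

21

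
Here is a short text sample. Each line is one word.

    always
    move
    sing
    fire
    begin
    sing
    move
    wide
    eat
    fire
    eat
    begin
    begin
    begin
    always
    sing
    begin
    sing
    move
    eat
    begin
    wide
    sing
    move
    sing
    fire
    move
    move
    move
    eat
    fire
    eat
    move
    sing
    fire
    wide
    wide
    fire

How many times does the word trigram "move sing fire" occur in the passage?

Scanning the 36 overlapping trigram windows for "move sing fire":
  position 2–4: move sing fire
  position 24–26: move sing fire
  position 33–35: move sing fire

3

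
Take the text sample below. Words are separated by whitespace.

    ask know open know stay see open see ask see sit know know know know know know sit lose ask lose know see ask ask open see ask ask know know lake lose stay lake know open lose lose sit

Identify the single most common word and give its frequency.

Unigram frequencies (highest first):
  know: 12
  ask: 7
  see: 5
  lose: 5
  open: 4
  sit: 3
  … (2 more, each ≤ 2)

"know", 12 times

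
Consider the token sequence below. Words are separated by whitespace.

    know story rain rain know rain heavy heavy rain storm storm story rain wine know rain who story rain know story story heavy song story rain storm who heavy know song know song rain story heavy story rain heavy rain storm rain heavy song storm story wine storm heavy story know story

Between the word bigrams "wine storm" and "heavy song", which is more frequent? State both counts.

"heavy song" (2 vs 1)

"wine storm": 1 occurrence
"heavy song": 2 occurrences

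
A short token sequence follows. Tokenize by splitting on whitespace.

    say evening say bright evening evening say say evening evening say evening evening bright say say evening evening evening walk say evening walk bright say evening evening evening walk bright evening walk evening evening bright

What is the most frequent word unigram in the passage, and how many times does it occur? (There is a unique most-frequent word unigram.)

Unigram frequencies (highest first):
  evening: 17
  say: 9
  bright: 5
  walk: 4

"evening", 17 times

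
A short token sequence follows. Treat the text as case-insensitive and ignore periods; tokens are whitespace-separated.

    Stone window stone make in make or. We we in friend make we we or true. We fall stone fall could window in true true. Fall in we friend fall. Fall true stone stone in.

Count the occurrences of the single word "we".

6

Scanning the 35 tokens for "we":
  position 8: we
  position 9: we
  position 13: we
  position 14: we
  position 17: we
  position 28: we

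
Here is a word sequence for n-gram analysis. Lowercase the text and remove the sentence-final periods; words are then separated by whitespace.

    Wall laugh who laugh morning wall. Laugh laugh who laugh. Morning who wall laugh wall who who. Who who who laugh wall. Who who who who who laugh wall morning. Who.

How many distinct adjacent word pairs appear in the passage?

31 tokens → 30 bigram windows in total.
Repeated bigrams (each contributes count−1 duplicates):
  who who: 8
  who laugh: 4
  laugh wall: 3
  wall laugh: 3
  laugh morning: 2
  laugh who: 2
  morning who: 2
  wall who: 2
18 duplicate windows → 30 − 18 = 12 distinct.

12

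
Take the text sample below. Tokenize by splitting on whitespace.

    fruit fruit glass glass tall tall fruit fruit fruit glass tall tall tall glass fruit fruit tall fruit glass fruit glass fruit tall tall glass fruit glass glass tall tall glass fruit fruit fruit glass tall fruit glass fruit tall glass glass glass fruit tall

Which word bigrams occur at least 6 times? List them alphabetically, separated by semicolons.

fruit fruit; fruit glass; glass fruit

Bigram counts meeting the condition (at least 6 times):
  fruit fruit: 6
  fruit glass: 7
  glass fruit: 7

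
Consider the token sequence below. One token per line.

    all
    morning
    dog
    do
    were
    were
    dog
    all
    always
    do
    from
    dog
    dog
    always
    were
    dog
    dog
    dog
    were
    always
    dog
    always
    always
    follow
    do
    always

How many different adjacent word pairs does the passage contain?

26 tokens → 25 bigram windows in total.
Repeated bigrams (each contributes count−1 duplicates):
  dog dog: 3
  dog always: 2
  were dog: 2
4 duplicate windows → 25 − 4 = 21 distinct.

21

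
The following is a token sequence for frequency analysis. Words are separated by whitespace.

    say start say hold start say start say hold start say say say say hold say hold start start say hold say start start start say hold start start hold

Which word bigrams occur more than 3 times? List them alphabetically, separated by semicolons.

hold start; say hold; start say; start start

Bigram counts meeting the condition (more than 3 times):
  hold start: 4
  say hold: 6
  start say: 6
  start start: 4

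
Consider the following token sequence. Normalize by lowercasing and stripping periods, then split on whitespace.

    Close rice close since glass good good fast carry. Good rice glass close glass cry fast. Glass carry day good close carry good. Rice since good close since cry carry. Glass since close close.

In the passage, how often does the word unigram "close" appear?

7

Scanning the 34 tokens for "close":
  position 1: close
  position 3: close
  position 13: close
  position 21: close
  position 27: close
  position 33: close
  position 34: close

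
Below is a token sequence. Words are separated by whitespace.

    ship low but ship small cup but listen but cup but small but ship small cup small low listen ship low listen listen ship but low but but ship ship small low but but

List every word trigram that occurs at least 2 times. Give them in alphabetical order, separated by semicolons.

Trigram counts meeting the condition (at least 2 times):
  but ship small: 2
  low but but: 2
  ship small cup: 2

but ship small; low but but; ship small cup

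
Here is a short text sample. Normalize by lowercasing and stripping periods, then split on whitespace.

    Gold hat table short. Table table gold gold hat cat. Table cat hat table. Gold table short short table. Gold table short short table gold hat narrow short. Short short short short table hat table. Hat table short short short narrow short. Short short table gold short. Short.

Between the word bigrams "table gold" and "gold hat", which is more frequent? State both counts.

"table gold" (5 vs 3)

"table gold": 5 occurrences
"gold hat": 3 occurrences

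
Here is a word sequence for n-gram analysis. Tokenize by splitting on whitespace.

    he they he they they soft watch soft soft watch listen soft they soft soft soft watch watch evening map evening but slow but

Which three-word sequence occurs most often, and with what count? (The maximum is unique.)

Trigram frequencies (highest first):
  soft soft watch: 2
  he they he: 1
  they he they: 1
  he they they: 1
  they they soft: 1
  they soft watch: 1
  … (15 more, each ≤ 1)

"soft soft watch", 2 times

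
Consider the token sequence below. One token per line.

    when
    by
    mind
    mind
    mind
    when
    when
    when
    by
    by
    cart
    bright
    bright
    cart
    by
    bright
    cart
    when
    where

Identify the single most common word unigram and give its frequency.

Unigram frequencies (highest first):
  when: 5
  by: 4
  mind: 3
  cart: 3
  bright: 3
  where: 1

"when", 5 times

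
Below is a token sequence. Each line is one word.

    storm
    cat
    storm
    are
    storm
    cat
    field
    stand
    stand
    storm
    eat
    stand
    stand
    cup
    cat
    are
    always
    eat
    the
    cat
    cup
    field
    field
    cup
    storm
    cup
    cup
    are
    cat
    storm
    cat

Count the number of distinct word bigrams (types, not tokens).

31 tokens → 30 bigram windows in total.
Repeated bigrams (each contributes count−1 duplicates):
  storm cat: 3
  cat storm: 2
  stand stand: 2
4 duplicate windows → 30 − 4 = 26 distinct.

26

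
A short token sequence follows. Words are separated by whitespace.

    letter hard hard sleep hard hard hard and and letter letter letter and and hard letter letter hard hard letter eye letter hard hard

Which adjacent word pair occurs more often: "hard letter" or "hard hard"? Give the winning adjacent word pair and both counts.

"hard letter": 2 occurrences
"hard hard": 5 occurrences

"hard hard" (5 vs 2)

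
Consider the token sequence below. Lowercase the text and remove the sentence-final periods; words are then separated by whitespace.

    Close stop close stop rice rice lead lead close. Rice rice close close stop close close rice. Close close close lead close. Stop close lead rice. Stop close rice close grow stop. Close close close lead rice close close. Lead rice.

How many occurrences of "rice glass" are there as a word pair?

Scanning the 40 overlapping bigram windows for "rice glass":
  (none found)

0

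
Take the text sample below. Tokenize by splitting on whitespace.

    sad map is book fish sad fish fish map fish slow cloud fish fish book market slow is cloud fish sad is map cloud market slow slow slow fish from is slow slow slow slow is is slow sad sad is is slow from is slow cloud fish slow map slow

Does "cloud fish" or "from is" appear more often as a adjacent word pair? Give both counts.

"cloud fish" (3 vs 2)

"cloud fish": 3 occurrences
"from is": 2 occurrences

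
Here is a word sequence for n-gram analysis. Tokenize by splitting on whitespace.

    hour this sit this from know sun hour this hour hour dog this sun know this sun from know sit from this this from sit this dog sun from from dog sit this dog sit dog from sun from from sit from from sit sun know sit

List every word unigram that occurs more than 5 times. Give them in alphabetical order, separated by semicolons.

Unigram counts meeting the condition (more than 5 times):
  from: 11
  sit: 8
  sun: 6
  this: 9

from; sit; sun; this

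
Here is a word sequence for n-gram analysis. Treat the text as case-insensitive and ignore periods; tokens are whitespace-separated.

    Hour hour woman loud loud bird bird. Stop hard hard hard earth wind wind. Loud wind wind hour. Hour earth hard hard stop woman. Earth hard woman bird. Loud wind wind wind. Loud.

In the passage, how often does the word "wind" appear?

Scanning the 33 tokens for "wind":
  position 13: wind
  position 14: wind
  position 16: wind
  position 17: wind
  position 30: wind
  position 31: wind
  position 32: wind

7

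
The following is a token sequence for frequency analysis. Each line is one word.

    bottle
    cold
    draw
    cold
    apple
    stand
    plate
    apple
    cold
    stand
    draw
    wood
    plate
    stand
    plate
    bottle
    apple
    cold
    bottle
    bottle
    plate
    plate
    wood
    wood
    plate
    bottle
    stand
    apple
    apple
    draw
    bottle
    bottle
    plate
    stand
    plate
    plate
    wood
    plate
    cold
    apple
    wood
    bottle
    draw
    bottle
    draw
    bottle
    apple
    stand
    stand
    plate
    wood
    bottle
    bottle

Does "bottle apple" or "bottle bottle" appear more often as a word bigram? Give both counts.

"bottle apple": 2 occurrences
"bottle bottle": 3 occurrences

"bottle bottle" (3 vs 2)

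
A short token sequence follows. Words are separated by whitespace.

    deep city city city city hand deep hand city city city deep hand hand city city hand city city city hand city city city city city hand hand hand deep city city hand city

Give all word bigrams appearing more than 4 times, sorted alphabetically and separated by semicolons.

city city; city hand; hand city

Bigram counts meeting the condition (more than 4 times):
  city city: 13
  city hand: 5
  hand city: 5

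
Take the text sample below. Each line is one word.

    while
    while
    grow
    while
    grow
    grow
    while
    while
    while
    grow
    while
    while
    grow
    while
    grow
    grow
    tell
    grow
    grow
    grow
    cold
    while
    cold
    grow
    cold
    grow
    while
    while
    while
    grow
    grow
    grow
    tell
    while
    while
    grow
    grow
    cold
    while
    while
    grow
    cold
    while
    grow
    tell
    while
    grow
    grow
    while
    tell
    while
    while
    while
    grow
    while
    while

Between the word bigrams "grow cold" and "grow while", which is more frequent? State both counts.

"grow cold": 4 occurrences
"grow while": 7 occurrences

"grow while" (7 vs 4)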